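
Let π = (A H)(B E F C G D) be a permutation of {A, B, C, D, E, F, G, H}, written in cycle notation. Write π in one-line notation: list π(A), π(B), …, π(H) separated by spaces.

Image by image: A→H, B→E, C→G, D→B, E→F, F→C, G→D, H→A.
So the one-line form is H E G B F C D A.

H E G B F C D A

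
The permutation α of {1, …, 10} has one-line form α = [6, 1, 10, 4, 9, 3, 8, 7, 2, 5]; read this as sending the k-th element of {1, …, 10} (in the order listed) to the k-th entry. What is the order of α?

The disjoint-cycle form of α has cycle lengths 7, 2, 1.
The order of α is the least common multiple of its cycle lengths: lcm(7, 2) = 14.

14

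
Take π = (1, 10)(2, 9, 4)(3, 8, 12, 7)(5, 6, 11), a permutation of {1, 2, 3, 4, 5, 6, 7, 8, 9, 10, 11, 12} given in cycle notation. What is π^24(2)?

2

2 lies in the 3-cycle (2, 9, 4).
On a 3-cycle, π^3 is the identity, so π^24 = π^0 there (24 ≡ 0 mod 3).
So π^24(2) = 2.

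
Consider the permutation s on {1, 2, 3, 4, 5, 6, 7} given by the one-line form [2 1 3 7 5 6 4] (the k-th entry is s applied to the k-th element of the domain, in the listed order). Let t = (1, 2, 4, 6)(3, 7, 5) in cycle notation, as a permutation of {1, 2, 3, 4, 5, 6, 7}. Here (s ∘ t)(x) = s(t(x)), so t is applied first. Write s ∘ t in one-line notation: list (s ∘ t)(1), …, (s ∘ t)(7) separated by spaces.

1 7 4 6 3 2 5

(s ∘ t)(x) = s(t(x)). Computing each image: s(t(1)) = s(2) = 1, s(t(2)) = s(4) = 7, s(t(3)) = s(7) = 4, s(t(4)) = s(6) = 6, s(t(5)) = s(3) = 3, s(t(6)) = s(1) = 2, s(t(7)) = s(5) = 5.
Hence s ∘ t = [1 7 4 6 3 2 5].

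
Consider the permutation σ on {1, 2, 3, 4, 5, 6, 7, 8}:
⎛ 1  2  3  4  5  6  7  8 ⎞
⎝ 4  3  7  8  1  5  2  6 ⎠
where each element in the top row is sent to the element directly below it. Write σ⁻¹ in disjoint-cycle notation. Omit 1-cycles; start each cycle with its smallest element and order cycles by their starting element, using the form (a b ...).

First write σ in disjoint cycles: (1 4 8 6 5)(2 3 7).
Reversing each cycle (and rotating so the smallest element leads) gives σ⁻¹ = (1 5 6 8 4)(2 7 3).

(1 5 6 8 4)(2 7 3)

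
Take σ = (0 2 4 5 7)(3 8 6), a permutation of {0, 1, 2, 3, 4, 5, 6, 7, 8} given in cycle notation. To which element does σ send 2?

4

Within (0 2 4 5 7), 2 ↦ 4.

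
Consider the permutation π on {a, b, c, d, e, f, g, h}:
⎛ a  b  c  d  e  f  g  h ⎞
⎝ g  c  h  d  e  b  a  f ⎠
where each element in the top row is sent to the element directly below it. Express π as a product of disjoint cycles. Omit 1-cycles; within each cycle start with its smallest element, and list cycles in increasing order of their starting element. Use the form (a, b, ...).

Start at a and follow images: a → g → a, giving the cycle (a, g).
Repeating from the next unused element and collecting all non-trivial cycles gives (a, g)(b, c, h, f).

(a, g)(b, c, h, f)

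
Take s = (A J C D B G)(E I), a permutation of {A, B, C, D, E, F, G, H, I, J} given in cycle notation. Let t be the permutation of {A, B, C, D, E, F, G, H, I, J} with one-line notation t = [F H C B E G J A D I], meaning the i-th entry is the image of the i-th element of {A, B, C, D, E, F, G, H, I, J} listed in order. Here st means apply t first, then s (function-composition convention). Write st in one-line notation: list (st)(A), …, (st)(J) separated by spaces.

(st)(x) = s(t(x)). Computing each image: s(t(A)) = s(F) = F, s(t(B)) = s(H) = H, s(t(C)) = s(C) = D, s(t(D)) = s(B) = G, s(t(E)) = s(E) = I, s(t(F)) = s(G) = A, s(t(G)) = s(J) = C, s(t(H)) = s(A) = J, s(t(I)) = s(D) = B, s(t(J)) = s(I) = E.
Hence st = [F H D G I A C J B E].

F H D G I A C J B E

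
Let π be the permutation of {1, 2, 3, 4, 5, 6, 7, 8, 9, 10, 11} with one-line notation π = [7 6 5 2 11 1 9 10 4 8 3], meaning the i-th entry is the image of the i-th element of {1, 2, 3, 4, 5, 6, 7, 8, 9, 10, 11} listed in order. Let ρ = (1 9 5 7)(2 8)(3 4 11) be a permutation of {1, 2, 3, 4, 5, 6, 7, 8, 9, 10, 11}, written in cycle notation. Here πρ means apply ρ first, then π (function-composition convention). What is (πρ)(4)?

(πρ)(4) = π(ρ(4)). ρ(4) = 11, then π(11) = 3. So (πρ)(4) = 3.

3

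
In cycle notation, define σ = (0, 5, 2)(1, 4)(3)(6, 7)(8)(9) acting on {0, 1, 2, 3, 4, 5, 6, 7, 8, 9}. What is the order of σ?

6

The cycle type of σ is (3, 2, 2, 1, 1, 1).
The order of σ is the least common multiple of its cycle lengths: lcm(3, 2, 2) = 6.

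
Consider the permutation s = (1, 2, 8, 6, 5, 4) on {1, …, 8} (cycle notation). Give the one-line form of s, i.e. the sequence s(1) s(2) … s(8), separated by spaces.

Reading each image from the cycles: 1↦2, 2↦8, 3↦3, 4↦1, 5↦4, 6↦5, 7↦7, 8↦6.
So the one-line form is 2 8 3 1 4 5 7 6.

2 8 3 1 4 5 7 6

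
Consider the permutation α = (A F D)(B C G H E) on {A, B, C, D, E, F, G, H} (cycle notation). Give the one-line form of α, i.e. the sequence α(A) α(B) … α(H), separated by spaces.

Reading each image from the cycles: A→F, B→C, C→G, D→A, E→B, F→D, G→H, H→E.
So the one-line form is F C G A B D H E.

F C G A B D H E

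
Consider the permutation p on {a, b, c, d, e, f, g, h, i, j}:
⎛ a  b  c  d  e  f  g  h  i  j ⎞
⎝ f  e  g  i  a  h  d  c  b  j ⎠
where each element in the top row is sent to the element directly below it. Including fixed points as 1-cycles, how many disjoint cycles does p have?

The cycle decomposition is (a, f, h, c, g, d, i, b, e)(j), which has 2 cycles (counting 1-cycles).

2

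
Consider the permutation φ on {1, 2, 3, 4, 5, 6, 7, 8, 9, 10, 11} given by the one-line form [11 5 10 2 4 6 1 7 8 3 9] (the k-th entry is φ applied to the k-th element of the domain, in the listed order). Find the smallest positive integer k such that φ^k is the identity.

30

Writing φ as disjoint cycles, the cycle lengths are 5, 3, 2, 1.
The order of φ is the least common multiple of its cycle lengths: lcm(5, 3, 2) = 30.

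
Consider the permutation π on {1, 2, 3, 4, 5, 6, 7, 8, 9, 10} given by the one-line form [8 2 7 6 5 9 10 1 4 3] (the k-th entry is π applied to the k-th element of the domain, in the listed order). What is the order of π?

6

Writing π as disjoint cycles, the cycle lengths are 3, 3, 2, 1, 1.
The order of π is the least common multiple of its cycle lengths: lcm(3, 3, 2) = 6.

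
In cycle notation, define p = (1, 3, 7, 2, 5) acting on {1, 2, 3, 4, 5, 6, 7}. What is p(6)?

6

6 does not appear in any cycle of p, so it is a fixed point: p(6) = 6.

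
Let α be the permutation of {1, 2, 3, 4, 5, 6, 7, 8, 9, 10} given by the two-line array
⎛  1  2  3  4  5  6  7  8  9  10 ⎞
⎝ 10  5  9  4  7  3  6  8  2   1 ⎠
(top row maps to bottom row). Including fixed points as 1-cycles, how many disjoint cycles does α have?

The cycle decomposition is (1 10)(2 5 7 6 3 9)(4)(8), which has 4 cycles (counting 1-cycles).

4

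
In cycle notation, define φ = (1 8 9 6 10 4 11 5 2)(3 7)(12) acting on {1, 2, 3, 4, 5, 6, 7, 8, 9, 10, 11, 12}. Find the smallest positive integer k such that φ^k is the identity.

The cycle type of φ is (9, 2, 1).
Since disjoint cycles commute, ord(φ) = lcm(9, 2) = 18.

18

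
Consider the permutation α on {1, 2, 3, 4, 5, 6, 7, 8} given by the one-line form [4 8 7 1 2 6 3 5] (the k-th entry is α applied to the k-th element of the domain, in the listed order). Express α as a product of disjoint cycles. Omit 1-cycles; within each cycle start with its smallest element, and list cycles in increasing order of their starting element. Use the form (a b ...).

(1 4)(2 8 5)(3 7)

Start at 1 and follow images: 1 → 4 → 1, giving the cycle (1 4).
Continuing from each remaining unvisited element yields (1 4)(2 8 5)(3 7).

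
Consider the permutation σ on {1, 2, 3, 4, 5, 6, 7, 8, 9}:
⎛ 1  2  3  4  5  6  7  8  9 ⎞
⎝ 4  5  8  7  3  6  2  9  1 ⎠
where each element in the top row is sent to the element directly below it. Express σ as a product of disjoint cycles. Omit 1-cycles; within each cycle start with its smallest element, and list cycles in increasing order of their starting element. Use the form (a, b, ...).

(1, 4, 7, 2, 5, 3, 8, 9)

Iterating σ from 1 gives 1 → 4 → 7 → 2 → 5 → 3 → 8 → 9 → 1; that is the 8-cycle (1, 4, 7, 2, 5, 3, 8, 9).
Continuing from each remaining unvisited element yields (1, 4, 7, 2, 5, 3, 8, 9).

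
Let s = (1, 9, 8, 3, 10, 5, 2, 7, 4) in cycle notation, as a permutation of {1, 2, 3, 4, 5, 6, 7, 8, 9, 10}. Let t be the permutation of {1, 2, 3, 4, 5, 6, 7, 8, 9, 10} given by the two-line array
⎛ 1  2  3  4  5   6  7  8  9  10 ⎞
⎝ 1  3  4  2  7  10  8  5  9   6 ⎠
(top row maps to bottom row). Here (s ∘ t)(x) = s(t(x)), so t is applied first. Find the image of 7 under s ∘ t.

3

First apply t: t(7) = 8, then s(8) = 3. Thus (s ∘ t)(7) = 3.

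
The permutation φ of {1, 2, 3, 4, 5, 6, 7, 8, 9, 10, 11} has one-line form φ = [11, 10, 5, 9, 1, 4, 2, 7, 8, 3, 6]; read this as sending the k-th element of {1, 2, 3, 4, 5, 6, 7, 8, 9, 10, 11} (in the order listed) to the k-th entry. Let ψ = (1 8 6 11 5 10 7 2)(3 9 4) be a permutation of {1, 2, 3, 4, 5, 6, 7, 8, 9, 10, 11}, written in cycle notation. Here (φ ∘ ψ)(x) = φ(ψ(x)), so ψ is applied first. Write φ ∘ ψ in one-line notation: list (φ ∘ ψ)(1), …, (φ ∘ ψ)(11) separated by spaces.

7 11 8 5 3 6 10 4 9 2 1

For each element, apply ψ then φ: 1 → 8 → 7; 2 → 1 → 11; 3 → 9 → 8; 4 → 3 → 5; 5 → 10 → 3; 6 → 11 → 6; 7 → 2 → 10; 8 → 6 → 4; 9 → 4 → 9; 10 → 7 → 2; 11 → 5 → 1.
Collecting the images, φ ∘ ψ = [7 11 8 5 3 6 10 4 9 2 1].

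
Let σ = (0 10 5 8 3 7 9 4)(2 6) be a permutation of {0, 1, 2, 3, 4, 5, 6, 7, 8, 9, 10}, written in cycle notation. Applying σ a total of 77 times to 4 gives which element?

3

4 lies in the 8-cycle (0 10 5 8 3 7 9 4).
On an 8-cycle, σ^8 is the identity, so σ^77 = σ^5 there (77 ≡ 5 mod 8).
Stepping 5 places around the cycle: 4 → 0 → 10 → 5 → 8 → 3.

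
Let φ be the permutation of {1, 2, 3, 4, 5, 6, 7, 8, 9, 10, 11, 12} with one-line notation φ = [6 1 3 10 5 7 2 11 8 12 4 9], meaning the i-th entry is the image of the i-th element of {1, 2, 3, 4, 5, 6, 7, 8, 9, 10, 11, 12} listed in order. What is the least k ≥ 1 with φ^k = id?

The disjoint-cycle form of φ has cycle lengths 6, 4, 1, 1.
Since disjoint cycles commute, ord(φ) = lcm(6, 4) = 12.

12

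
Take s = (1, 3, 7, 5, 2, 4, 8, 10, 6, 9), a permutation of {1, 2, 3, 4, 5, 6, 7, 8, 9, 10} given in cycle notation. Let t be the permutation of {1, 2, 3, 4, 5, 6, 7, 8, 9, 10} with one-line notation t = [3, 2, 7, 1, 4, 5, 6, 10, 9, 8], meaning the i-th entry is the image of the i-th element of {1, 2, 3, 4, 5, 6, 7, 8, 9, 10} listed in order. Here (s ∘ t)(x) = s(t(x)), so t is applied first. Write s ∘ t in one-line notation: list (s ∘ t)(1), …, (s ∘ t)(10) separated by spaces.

(s ∘ t)(x) = s(t(x)). Computing each image: s(t(1)) = s(3) = 7, s(t(2)) = s(2) = 4, s(t(3)) = s(7) = 5, s(t(4)) = s(1) = 3, s(t(5)) = s(4) = 8, s(t(6)) = s(5) = 2, s(t(7)) = s(6) = 9, s(t(8)) = s(10) = 6, s(t(9)) = s(9) = 1, s(t(10)) = s(8) = 10.
Hence s ∘ t = [7 4 5 3 8 2 9 6 1 10].

7 4 5 3 8 2 9 6 1 10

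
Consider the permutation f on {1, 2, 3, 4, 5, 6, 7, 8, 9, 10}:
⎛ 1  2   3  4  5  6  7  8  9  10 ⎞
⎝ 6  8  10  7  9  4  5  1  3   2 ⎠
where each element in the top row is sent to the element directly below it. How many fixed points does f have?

0

No element satisfies f(x) = x, so there are 0 fixed points.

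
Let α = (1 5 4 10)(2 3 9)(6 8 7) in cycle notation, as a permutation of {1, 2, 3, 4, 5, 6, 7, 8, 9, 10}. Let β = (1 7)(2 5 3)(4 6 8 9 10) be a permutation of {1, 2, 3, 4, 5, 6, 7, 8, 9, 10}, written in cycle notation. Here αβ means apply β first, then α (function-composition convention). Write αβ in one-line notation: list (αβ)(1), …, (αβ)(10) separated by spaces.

(αβ)(x) = α(β(x)). Computing each image: α(β(1)) = α(7) = 6, α(β(2)) = α(5) = 4, α(β(3)) = α(2) = 3, α(β(4)) = α(6) = 8, α(β(5)) = α(3) = 9, α(β(6)) = α(8) = 7, α(β(7)) = α(1) = 5, α(β(8)) = α(9) = 2, α(β(9)) = α(10) = 1, α(β(10)) = α(4) = 10.
Hence αβ = [6 4 3 8 9 7 5 2 1 10].

6 4 3 8 9 7 5 2 1 10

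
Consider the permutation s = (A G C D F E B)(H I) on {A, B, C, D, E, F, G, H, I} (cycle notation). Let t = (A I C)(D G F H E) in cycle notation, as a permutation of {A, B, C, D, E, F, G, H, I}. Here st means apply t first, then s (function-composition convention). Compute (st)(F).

I

First apply t: t(F) = H, then s(H) = I. Thus (st)(F) = I.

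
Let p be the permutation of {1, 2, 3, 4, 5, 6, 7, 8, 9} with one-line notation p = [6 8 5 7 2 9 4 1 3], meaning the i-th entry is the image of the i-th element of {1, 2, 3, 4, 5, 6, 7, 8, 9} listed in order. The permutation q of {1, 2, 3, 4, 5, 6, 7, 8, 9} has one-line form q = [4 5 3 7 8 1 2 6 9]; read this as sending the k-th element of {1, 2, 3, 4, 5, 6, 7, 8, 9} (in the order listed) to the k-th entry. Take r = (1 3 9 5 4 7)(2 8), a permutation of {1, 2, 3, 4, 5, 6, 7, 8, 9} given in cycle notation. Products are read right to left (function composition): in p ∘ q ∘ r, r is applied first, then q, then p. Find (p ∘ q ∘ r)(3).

(p ∘ q ∘ r)(3) = p(q(r(3))). r(3) = 9, then q(9) = 9, then p(9) = 3, so the result is 3.

3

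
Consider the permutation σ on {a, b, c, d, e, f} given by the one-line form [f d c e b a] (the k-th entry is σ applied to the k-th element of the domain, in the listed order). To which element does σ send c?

c is element number 3 of the domain, and entry number 3 of the one-line form is c, so σ(c) = c.

c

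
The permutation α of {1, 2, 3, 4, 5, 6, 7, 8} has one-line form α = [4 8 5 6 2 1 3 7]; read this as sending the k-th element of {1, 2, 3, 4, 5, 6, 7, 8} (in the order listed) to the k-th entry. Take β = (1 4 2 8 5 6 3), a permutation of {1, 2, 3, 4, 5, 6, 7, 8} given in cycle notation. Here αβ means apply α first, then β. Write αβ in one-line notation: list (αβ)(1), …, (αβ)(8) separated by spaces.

(αβ)(x) = β(α(x)). Computing each image: β(α(1)) = β(4) = 2, β(α(2)) = β(8) = 5, β(α(3)) = β(5) = 6, β(α(4)) = β(6) = 3, β(α(5)) = β(2) = 8, β(α(6)) = β(1) = 4, β(α(7)) = β(3) = 1, β(α(8)) = β(7) = 7.
Hence αβ = [2 5 6 3 8 4 1 7].

2 5 6 3 8 4 1 7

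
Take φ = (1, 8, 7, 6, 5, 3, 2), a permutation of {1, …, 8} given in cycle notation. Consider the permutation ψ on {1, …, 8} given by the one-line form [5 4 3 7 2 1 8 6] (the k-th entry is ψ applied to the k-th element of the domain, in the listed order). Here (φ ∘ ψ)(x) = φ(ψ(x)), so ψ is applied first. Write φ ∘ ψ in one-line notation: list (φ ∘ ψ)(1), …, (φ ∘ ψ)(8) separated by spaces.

Chase each element through ψ then φ: 1 → 5 → 3; 2 → 4 → 4; 3 → 3 → 2; 4 → 7 → 6; 5 → 2 → 1; 6 → 1 → 8; 7 → 8 → 7; 8 → 6 → 5.
So φ ∘ ψ in one-line form is 3 4 2 6 1 8 7 5.

3 4 2 6 1 8 7 5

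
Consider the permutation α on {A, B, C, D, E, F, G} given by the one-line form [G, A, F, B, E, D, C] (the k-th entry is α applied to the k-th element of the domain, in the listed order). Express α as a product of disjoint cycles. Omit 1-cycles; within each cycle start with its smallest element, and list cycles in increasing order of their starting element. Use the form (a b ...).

(A G C F D B)

From A: A → G → C → F → D → B → A, closing the cycle (A G C F D B).
Continuing from each remaining unvisited element yields (A G C F D B).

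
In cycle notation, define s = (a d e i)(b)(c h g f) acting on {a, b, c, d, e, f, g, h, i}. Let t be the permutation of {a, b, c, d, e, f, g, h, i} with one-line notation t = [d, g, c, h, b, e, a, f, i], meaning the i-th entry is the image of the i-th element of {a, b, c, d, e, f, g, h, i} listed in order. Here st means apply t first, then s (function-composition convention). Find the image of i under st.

t(i) = i, then s(i) = a; composing gives (st)(i) = a.

a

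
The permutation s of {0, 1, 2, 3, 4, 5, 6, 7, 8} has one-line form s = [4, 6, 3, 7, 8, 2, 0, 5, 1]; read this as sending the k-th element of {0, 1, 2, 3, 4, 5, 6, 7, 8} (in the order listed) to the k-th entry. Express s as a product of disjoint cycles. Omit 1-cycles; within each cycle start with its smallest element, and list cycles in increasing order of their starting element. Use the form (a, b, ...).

Start at 0 and follow images: 0 → 4 → 8 → 1 → 6 → 0, giving the cycle (0, 4, 8, 1, 6).
Continuing from each remaining unvisited element yields (0, 4, 8, 1, 6)(2, 3, 7, 5).

(0, 4, 8, 1, 6)(2, 3, 7, 5)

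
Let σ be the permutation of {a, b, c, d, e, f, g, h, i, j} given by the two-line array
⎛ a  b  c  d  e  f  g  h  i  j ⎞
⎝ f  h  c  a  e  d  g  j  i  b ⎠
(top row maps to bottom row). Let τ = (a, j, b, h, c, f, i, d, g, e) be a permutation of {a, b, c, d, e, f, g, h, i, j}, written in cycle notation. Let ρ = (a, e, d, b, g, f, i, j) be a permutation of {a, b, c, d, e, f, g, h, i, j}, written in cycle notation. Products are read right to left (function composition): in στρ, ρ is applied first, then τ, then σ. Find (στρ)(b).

Apply the permutations in order: ρ(b) = g, then τ(g) = e, then σ(e) = e. So (στρ)(b) = e.

e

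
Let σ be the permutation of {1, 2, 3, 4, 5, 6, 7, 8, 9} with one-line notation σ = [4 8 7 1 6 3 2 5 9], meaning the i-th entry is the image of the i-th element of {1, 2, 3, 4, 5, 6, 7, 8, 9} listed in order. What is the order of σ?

6

Writing σ as disjoint cycles, the cycle lengths are 6, 2, 1.
The order is lcm(6, 2) = 6.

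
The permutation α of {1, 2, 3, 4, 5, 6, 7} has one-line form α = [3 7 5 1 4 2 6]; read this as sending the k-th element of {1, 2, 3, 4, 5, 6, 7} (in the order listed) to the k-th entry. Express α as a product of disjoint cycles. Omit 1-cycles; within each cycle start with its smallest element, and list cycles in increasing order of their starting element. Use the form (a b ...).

(1 3 5 4)(2 7 6)

From 1: 1 → 3 → 5 → 4 → 1, closing the cycle (1 3 5 4).
Repeating from the next unused element and collecting all non-trivial cycles gives (1 3 5 4)(2 7 6).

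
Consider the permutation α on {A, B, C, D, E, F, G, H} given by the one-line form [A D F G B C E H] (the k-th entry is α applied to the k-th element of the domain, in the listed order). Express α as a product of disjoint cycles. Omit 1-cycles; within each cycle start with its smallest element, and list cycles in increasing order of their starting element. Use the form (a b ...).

Iterating α from B gives B → D → G → E → B; that is the 4-cycle (B D G E).
Continuing from each remaining unvisited element yields (B D G E)(C F).

(B D G E)(C F)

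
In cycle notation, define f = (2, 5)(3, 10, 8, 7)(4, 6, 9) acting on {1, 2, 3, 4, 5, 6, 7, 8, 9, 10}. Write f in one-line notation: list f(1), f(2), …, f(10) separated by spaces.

Reading each image from the cycles: 1→1, 2→5, 3→10, 4→6, 5→2, 6→9, 7→3, 8→7, 9→4, 10→8.
Listing these in domain order gives 1 5 10 6 2 9 3 7 4 8.

1 5 10 6 2 9 3 7 4 8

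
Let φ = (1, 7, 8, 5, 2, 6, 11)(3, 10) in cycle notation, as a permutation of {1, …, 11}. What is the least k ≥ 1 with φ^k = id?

14

The cycle type of φ is (7, 2, 1, 1).
The order is lcm(7, 2) = 14.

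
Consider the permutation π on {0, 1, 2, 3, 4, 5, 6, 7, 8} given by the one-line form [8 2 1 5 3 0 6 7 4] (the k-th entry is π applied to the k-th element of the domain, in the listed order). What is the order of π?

Decomposing into disjoint cycles gives cycle lengths 5, 2, 1, 1.
The order of π is the least common multiple of its cycle lengths: lcm(5, 2) = 10.

10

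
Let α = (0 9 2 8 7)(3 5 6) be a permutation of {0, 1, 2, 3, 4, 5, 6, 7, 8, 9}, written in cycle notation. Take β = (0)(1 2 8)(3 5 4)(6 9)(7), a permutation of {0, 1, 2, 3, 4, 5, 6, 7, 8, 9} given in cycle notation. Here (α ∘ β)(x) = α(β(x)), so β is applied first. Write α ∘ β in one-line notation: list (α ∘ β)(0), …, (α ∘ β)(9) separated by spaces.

9 8 7 6 5 4 2 0 1 3

(α ∘ β)(x) = α(β(x)). Computing each image: α(β(0)) = α(0) = 9, α(β(1)) = α(2) = 8, α(β(2)) = α(8) = 7, α(β(3)) = α(5) = 6, α(β(4)) = α(3) = 5, α(β(5)) = α(4) = 4, α(β(6)) = α(9) = 2, α(β(7)) = α(7) = 0, α(β(8)) = α(1) = 1, α(β(9)) = α(6) = 3.
Hence α ∘ β = [9 8 7 6 5 4 2 0 1 3].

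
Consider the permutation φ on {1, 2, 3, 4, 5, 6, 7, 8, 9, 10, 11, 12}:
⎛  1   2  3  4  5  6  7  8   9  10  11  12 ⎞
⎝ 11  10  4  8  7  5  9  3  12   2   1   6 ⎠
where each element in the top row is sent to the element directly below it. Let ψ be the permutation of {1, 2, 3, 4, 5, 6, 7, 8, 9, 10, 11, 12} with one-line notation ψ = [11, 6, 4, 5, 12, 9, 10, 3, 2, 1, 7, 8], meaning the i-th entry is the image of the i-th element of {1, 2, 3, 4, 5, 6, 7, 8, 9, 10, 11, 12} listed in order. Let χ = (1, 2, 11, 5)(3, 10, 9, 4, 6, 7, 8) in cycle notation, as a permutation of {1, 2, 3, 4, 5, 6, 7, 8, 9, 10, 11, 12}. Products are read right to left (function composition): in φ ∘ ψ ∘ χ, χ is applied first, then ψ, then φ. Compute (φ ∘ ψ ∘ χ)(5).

1

(φ ∘ ψ ∘ χ)(5) = φ(ψ(χ(5))). χ(5) = 1, then ψ(1) = 11, then φ(11) = 1, so the result is 1.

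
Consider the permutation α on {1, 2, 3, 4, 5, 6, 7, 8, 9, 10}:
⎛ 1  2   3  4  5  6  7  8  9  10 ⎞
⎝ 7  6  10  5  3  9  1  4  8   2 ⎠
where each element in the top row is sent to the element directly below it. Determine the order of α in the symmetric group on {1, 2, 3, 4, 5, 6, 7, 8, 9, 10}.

8

Decomposing into disjoint cycles gives cycle lengths 8, 2.
The order of α is the least common multiple of its cycle lengths: lcm(8, 2) = 8.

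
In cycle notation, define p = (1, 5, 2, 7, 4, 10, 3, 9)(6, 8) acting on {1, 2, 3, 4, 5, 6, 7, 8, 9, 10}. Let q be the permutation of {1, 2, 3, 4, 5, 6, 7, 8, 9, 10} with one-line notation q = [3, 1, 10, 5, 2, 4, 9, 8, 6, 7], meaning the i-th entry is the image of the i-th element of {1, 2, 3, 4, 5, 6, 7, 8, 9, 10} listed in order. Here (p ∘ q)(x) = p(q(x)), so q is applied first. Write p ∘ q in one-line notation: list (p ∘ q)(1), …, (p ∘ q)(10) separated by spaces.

Chase each element through q then p: 1 → 3 → 9; 2 → 1 → 5; 3 → 10 → 3; 4 → 5 → 2; 5 → 2 → 7; 6 → 4 → 10; 7 → 9 → 1; 8 → 8 → 6; 9 → 6 → 8; 10 → 7 → 4.
So p ∘ q in one-line form is 9 5 3 2 7 10 1 6 8 4.

9 5 3 2 7 10 1 6 8 4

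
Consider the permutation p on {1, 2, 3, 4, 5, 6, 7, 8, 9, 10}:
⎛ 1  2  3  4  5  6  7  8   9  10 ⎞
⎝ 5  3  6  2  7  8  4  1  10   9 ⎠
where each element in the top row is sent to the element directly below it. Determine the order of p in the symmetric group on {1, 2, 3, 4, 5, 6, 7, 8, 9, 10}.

8

The disjoint-cycle form of p has cycle lengths 8, 2.
The order of p is the least common multiple of its cycle lengths: lcm(8, 2) = 8.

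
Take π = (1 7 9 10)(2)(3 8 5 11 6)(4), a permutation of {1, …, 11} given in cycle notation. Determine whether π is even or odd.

The cycle lengths are 5, 4, 1, 1.
A cycle is odd iff its length is even; π has 1 even-length cycle, so sgn(π) = (−1)^1 and π is odd.

odd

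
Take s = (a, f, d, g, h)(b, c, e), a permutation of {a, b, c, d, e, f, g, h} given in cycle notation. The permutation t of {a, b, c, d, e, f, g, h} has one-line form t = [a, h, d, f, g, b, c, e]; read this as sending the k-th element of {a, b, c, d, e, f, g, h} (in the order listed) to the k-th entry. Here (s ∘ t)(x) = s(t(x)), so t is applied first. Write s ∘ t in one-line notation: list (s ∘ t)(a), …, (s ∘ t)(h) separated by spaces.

(s ∘ t)(x) = s(t(x)). Computing each image: s(t(a)) = s(a) = f, s(t(b)) = s(h) = a, s(t(c)) = s(d) = g, s(t(d)) = s(f) = d, s(t(e)) = s(g) = h, s(t(f)) = s(b) = c, s(t(g)) = s(c) = e, s(t(h)) = s(e) = b.
Hence s ∘ t = [f a g d h c e b].

f a g d h c e b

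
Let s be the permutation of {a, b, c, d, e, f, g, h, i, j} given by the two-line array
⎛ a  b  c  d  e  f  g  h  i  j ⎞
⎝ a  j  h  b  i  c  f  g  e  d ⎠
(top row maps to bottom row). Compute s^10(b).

Tracing b → j → … returns to b after 3 steps, so b lies in a 3-cycle (b, j, d).
Powers repeat with period 3 on this cycle, and 10 mod 3 = 1, so s^10(b) = s^1(b).
Stepping 1 place around the cycle: b → j.

j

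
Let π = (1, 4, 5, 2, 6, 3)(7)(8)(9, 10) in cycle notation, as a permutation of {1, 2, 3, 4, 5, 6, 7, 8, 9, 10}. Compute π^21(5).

3

5 lies in the 6-cycle (1, 4, 5, 2, 6, 3).
On a 6-cycle, π^6 is the identity, so π^21 = π^3 there (21 ≡ 3 mod 6).
Stepping 3 places around the cycle: 5 → 2 → 6 → 3.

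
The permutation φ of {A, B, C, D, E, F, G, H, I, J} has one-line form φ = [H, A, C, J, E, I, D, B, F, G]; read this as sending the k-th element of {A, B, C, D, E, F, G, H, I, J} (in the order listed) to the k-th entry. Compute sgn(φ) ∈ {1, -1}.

In disjoint-cycle form the cycle lengths are 3, 3, 2, 1, 1.
A cycle of length ℓ contributes ℓ−1 transpositions, so φ is a product of 2 + 2 + 1 = 5 transpositions — odd.

-1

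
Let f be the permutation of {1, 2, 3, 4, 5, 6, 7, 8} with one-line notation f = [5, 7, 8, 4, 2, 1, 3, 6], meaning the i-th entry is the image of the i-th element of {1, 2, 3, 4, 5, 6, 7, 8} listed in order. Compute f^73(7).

6

Tracing 7 → 3 → … returns to 7 after 7 steps, so 7 lies in a 7-cycle (1, 5, 2, 7, 3, 8, 6).
On a 7-cycle, f^7 is the identity, so f^73 = f^3 there (73 ≡ 3 mod 7).
Stepping 3 places around the cycle: 7 → 3 → 8 → 6.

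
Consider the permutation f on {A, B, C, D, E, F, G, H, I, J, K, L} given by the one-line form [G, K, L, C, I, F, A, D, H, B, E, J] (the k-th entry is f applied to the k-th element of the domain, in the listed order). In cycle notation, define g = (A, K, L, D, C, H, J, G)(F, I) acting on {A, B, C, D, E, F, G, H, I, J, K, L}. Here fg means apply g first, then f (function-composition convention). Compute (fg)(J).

First apply g: g(J) = G, then f(G) = A. Thus (fg)(J) = A.

A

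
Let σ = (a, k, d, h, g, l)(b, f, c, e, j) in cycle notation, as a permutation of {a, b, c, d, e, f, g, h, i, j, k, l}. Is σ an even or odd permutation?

odd

The cycle lengths are 6, 5, 1.
A cycle of length ℓ contributes ℓ−1 transpositions, so σ is a product of 5 + 4 = 9 transpositions — odd.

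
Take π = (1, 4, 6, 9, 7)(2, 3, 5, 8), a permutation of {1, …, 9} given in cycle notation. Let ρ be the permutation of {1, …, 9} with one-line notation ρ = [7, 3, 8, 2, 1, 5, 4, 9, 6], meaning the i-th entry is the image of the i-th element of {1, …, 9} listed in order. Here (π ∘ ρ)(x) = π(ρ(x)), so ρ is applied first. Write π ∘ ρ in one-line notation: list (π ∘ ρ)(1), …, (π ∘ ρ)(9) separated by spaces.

1 5 2 3 4 8 6 7 9

(π ∘ ρ)(x) = π(ρ(x)). Computing each image: π(ρ(1)) = π(7) = 1, π(ρ(2)) = π(3) = 5, π(ρ(3)) = π(8) = 2, π(ρ(4)) = π(2) = 3, π(ρ(5)) = π(1) = 4, π(ρ(6)) = π(5) = 8, π(ρ(7)) = π(4) = 6, π(ρ(8)) = π(9) = 7, π(ρ(9)) = π(6) = 9.
Hence π ∘ ρ = [1 5 2 3 4 8 6 7 9].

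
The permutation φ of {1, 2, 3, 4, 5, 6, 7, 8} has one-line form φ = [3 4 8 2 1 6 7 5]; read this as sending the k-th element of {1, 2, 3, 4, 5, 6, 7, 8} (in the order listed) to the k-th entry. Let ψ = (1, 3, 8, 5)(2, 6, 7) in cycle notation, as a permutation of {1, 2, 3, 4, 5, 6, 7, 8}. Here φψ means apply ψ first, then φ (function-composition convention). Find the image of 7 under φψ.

(φψ)(7) = φ(ψ(7)). ψ(7) = 2, then φ(2) = 4. So (φψ)(7) = 4.

4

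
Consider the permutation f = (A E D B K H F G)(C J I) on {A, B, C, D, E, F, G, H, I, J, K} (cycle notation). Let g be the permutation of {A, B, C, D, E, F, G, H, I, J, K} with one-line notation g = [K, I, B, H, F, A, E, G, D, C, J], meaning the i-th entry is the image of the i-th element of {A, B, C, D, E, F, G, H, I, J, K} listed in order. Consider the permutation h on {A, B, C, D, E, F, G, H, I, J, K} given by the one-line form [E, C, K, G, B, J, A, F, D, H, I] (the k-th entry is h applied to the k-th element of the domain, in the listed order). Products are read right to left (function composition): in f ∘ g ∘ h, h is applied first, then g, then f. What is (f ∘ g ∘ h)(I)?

F

Chase I: h(I) = D; g(D) = H; f(H) = F. Hence (f ∘ g ∘ h)(I) = F.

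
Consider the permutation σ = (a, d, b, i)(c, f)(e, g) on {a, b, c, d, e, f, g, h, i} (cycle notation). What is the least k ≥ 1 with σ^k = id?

4

The cycle type of σ is (4, 2, 2, 1).
Since disjoint cycles commute, ord(σ) = lcm(4, 2, 2) = 4.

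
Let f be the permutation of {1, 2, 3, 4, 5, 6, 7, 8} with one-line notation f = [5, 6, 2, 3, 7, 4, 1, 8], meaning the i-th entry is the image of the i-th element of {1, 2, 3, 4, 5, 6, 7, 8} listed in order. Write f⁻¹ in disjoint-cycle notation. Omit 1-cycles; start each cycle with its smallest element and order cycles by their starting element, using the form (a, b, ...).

(1, 7, 5)(2, 3, 4, 6)

The cycle decomposition of f is (1, 5, 7)(2, 6, 4, 3).
The inverse reverses every cycle; in canonical form, f⁻¹ = (1, 7, 5)(2, 3, 4, 6).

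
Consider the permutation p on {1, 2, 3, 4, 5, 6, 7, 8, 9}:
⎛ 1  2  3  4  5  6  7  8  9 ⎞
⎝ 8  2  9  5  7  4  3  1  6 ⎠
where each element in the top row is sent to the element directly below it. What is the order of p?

Writing p as disjoint cycles, the cycle lengths are 6, 2, 1.
The order of p is the least common multiple of its cycle lengths: lcm(6, 2) = 6.

6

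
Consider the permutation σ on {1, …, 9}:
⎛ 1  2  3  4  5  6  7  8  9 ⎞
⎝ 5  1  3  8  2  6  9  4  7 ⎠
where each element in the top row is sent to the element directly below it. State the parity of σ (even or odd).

even

In disjoint-cycle form the cycle lengths are 3, 2, 2, 1, 1.
A cycle is odd iff its length is even; σ has 2 even-length cycles, so sgn(σ) = (−1)^2 and σ is even.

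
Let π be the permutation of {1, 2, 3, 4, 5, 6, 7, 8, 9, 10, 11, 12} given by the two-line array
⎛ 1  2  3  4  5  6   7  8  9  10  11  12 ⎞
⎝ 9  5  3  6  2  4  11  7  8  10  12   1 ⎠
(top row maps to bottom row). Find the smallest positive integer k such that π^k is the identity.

The disjoint-cycle form of π has cycle lengths 6, 2, 2, 1, 1.
The order is lcm(6, 2, 2) = 6.

6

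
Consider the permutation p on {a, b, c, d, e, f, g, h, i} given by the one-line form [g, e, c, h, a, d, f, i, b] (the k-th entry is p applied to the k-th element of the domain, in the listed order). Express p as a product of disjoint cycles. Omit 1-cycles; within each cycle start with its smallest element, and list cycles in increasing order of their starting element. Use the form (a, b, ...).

(a, g, f, d, h, i, b, e)

From a: a → g → f → d → h → i → b → e → a, closing the cycle (a, g, f, d, h, i, b, e).
Continuing from each remaining unvisited element yields (a, g, f, d, h, i, b, e).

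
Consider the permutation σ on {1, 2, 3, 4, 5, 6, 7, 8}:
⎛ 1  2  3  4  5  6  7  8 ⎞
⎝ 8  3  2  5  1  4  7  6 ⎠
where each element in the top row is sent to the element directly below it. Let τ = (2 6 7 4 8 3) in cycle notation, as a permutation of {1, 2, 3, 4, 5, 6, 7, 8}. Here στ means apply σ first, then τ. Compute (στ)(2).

2

(στ)(2) = τ(σ(2)). σ(2) = 3, then τ(3) = 2. So (στ)(2) = 2.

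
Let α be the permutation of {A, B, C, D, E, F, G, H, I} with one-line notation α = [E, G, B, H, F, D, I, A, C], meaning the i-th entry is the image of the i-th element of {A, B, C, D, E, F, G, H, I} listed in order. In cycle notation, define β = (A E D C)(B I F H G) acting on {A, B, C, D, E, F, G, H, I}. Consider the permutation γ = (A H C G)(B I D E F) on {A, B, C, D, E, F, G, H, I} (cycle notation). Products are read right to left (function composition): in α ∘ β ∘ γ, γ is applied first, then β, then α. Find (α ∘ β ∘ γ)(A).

Chase A: γ(A) = H; β(H) = G; α(G) = I. Hence (α ∘ β ∘ γ)(A) = I.

I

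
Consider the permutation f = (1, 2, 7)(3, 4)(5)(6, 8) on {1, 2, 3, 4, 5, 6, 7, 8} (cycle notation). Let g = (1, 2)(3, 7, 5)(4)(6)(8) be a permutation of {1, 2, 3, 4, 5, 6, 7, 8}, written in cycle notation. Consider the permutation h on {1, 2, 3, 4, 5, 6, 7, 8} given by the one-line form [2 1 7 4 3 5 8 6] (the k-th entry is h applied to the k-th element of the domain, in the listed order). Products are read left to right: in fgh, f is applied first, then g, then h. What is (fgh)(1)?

(fgh)(1) = h(g(f(1))). f(1) = 2, then g(2) = 1, then h(1) = 2, so the result is 2.

2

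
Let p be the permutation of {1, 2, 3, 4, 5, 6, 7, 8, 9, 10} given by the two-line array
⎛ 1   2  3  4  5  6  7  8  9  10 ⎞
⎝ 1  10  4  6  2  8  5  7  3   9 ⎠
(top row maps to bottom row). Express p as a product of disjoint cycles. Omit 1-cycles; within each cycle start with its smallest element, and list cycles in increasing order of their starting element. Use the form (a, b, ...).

(2, 10, 9, 3, 4, 6, 8, 7, 5)

Start at 2 and follow images: 2 → 10 → 9 → 3 → 4 → 6 → 8 → 7 → 5 → 2, giving the cycle (2, 10, 9, 3, 4, 6, 8, 7, 5).
Repeating from the next unused element and collecting all non-trivial cycles gives (2, 10, 9, 3, 4, 6, 8, 7, 5).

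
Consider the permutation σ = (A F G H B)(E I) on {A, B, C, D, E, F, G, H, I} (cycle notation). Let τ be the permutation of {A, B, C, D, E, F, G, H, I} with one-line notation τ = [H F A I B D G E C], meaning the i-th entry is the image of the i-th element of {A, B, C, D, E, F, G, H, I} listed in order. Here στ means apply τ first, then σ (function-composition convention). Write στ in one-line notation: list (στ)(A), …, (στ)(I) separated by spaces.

(στ)(x) = σ(τ(x)). Computing each image: σ(τ(A)) = σ(H) = B, σ(τ(B)) = σ(F) = G, σ(τ(C)) = σ(A) = F, σ(τ(D)) = σ(I) = E, σ(τ(E)) = σ(B) = A, σ(τ(F)) = σ(D) = D, σ(τ(G)) = σ(G) = H, σ(τ(H)) = σ(E) = I, σ(τ(I)) = σ(C) = C.
Hence στ = [B G F E A D H I C].

B G F E A D H I C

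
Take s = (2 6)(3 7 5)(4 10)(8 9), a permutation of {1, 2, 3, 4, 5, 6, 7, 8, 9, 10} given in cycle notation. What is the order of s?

6

The cycle type of s is (3, 2, 2, 2, 1).
The order is lcm(3, 2, 2, 2) = 6.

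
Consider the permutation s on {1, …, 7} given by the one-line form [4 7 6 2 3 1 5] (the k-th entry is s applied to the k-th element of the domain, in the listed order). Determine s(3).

6

3 is element number 3 of the domain, and entry number 3 of the one-line form is 6, so s(3) = 6.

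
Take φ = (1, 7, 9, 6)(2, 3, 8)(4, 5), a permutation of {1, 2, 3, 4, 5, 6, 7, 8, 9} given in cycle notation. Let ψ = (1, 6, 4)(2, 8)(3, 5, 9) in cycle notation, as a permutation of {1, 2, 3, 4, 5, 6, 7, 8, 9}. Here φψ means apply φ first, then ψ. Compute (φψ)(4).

9

φ(4) = 5, then ψ(5) = 9; composing gives (φψ)(4) = 9.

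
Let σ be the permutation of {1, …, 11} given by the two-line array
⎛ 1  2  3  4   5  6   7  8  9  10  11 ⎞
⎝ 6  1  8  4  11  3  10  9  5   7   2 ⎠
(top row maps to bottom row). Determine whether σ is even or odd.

In disjoint-cycle form the cycle lengths are 8, 2, 1.
A cycle of length ℓ contributes ℓ−1 transpositions, so σ is a product of 7 + 1 = 8 transpositions — even.

even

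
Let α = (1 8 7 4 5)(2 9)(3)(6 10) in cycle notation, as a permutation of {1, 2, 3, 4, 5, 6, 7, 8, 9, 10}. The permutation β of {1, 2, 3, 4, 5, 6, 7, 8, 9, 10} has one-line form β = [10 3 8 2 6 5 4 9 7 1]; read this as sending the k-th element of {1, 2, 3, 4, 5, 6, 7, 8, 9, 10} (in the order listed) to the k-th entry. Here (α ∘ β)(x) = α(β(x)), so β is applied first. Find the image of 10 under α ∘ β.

8

First apply β: β(10) = 1, then α(1) = 8. Thus (α ∘ β)(10) = 8.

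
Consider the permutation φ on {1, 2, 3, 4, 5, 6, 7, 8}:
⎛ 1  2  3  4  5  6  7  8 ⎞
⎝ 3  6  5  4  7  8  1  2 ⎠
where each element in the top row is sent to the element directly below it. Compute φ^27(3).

1

Tracing 3 → 5 → … returns to 3 after 4 steps, so 3 lies in a 4-cycle (1 3 5 7).
On a 4-cycle, φ^4 is the identity, so φ^27 = φ^3 there (27 ≡ 3 mod 4).
Advancing 3 steps from 3: 3 → 5 → 7 → 1.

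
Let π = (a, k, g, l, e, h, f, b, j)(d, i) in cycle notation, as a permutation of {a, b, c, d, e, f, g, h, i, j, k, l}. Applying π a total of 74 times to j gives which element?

k

j lies in the 9-cycle (a, k, g, l, e, h, f, b, j).
On a 9-cycle, π^9 is the identity, so π^74 = π^2 there (74 ≡ 2 mod 9).
Stepping 2 places around the cycle: j → a → k.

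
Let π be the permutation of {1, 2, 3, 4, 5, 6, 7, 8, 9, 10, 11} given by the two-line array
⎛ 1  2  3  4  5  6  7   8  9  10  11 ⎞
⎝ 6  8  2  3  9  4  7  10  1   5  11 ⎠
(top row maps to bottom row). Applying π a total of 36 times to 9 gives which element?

Tracing 9 → 1 → … returns to 9 after 9 steps, so 9 lies in a 9-cycle (1 6 4 3 2 8 10 5 9).
Powers repeat with period 9 on this cycle, and 36 mod 9 = 0, so π^36(9) = π^0(9).
So π^36(9) = 9.

9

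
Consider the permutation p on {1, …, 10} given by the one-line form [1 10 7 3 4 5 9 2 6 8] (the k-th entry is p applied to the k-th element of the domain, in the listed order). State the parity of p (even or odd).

odd

In disjoint-cycle form the cycle lengths are 6, 3, 1.
A cycle is odd iff its length is even; p has 1 even-length cycle, so sgn(p) = (−1)^1 and p is odd.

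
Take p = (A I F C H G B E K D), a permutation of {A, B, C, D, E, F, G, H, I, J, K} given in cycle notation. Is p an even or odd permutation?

odd

The cycle lengths are 10, 1.
A cycle is odd iff its length is even; p has 1 even-length cycle, so sgn(p) = (−1)^1 and p is odd.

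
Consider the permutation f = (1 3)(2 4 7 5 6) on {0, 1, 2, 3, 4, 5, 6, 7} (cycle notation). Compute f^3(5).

5 lies in the 5-cycle (2 4 7 5 6).
Advancing 3 steps from 5: 5 → 6 → 2 → 4.

4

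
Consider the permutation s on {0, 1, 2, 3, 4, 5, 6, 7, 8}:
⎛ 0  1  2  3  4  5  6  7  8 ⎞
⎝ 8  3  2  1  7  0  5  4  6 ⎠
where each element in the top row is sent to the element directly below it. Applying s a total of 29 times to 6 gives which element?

5

Tracing 6 → 5 → … returns to 6 after 4 steps, so 6 lies in a 4-cycle (0, 8, 6, 5).
Since the cycle has length 4, s^29 acts on it the same as s^1 (29 mod 4 = 1).
Stepping 1 place around the cycle: 6 → 5.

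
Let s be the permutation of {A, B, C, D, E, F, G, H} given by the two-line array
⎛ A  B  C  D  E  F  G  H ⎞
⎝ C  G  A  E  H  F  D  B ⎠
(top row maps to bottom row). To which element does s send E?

The entry below E in the array is H, so s(E) = H.

H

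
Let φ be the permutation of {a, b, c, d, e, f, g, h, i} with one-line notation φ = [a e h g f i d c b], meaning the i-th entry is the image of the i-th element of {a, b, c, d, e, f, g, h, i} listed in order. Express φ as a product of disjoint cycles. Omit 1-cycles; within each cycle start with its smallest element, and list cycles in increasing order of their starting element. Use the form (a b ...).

(b e f i)(c h)(d g)

Start at b and follow images: b → e → f → i → b, giving the cycle (b e f i).
Continuing from each remaining unvisited element yields (b e f i)(c h)(d g).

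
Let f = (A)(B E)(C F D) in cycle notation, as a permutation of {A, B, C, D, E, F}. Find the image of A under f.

A

The 1-cycle (A) fixes A, so f(A) = A.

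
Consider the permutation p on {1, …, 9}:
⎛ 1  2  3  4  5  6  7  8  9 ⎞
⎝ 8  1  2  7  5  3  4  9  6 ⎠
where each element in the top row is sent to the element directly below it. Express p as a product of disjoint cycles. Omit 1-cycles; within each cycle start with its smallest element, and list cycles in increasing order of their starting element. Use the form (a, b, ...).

Start at 1 and follow images: 1 → 8 → 9 → 6 → 3 → 2 → 1, giving the cycle (1, 8, 9, 6, 3, 2).
Repeating from the next unused element and collecting all non-trivial cycles gives (1, 8, 9, 6, 3, 2)(4, 7).

(1, 8, 9, 6, 3, 2)(4, 7)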